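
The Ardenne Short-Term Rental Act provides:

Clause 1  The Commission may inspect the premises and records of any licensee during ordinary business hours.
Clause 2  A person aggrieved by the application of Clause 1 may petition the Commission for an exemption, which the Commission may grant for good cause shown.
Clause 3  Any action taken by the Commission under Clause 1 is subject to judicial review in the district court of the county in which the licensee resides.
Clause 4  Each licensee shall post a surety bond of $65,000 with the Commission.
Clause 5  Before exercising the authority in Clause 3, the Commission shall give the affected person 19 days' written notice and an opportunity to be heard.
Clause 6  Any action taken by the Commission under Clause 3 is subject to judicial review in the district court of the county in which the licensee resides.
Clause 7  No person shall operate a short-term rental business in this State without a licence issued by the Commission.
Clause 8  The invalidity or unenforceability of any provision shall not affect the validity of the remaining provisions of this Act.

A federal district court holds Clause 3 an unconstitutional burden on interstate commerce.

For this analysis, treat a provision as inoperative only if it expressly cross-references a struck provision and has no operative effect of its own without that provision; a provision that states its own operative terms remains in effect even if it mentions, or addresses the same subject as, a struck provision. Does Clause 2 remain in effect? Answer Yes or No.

Clause 3 is struck. The only function of Clause 5 is the notice-and-hearing requirement for Clause 3, so it cannot stand once Clause 3 is removed. Clause 6 operates only by reference to Clause 3, so it falls with Clause 3. Clause 8 is a severability clause and preserves every provision that can still be given independent effect. Clause 1, Clause 2, Clause 4, Clause 7, and Clause 8 remain in effect. Clause 2 is among the surviving provisions, so the answer is yes.

Yes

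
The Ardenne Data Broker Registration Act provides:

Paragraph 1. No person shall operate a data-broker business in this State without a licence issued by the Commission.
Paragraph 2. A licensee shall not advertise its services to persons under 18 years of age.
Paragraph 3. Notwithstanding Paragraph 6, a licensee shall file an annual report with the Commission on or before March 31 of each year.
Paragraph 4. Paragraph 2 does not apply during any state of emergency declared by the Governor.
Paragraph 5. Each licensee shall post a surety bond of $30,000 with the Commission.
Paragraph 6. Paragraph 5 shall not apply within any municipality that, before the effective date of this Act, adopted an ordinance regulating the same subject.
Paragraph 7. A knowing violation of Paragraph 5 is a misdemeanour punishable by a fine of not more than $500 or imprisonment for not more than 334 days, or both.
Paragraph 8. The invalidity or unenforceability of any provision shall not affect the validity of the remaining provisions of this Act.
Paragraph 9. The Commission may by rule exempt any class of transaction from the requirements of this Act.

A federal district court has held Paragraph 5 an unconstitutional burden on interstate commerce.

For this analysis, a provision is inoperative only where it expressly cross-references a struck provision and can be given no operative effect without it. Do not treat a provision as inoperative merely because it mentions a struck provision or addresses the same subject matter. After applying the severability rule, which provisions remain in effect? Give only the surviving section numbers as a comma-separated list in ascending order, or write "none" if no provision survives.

1, 2, 3, 4, 8, 9

Paragraph 5 is struck. The only function of Paragraph 6 is the local-preemption carve-out from Paragraph 5, so it cannot stand once Paragraph 5 is removed. Paragraph 7 merely fixes the criminal penalty for violating Paragraph 5; with Paragraph 5 gone it has nothing to operate on and falls away. Although Paragraph 3 refers to Paragraph 6, its operative terms do not depend on Paragraph 6, so it remains in effect. Paragraph 8 is a severability clause and preserves every provision that can still be given independent effect. That leaves Paragraph 1, Paragraph 2, Paragraph 3, Paragraph 4, Paragraph 8, and Paragraph 9 in effect.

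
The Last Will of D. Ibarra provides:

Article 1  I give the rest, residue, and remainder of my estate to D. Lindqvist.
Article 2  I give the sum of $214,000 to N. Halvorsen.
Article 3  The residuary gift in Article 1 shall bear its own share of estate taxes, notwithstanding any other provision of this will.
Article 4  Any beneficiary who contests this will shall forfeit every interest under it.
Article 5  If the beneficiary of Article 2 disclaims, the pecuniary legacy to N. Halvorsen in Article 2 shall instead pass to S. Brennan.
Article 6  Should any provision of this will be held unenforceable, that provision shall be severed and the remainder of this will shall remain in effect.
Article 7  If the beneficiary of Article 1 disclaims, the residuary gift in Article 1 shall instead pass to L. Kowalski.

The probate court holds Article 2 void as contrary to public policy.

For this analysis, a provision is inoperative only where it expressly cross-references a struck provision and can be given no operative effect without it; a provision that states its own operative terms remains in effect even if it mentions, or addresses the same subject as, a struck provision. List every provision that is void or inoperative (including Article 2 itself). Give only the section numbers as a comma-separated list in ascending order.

2, 5

Article 2 is struck. The only function of Article 5 is the alternative disposition for Article 2, so it cannot stand once Article 2 is removed. Article 6 is a severability clause and preserves every provision that can still be given independent effect. That leaves Article 1, Article 3, Article 4, Article 6, and Article 7 in effect.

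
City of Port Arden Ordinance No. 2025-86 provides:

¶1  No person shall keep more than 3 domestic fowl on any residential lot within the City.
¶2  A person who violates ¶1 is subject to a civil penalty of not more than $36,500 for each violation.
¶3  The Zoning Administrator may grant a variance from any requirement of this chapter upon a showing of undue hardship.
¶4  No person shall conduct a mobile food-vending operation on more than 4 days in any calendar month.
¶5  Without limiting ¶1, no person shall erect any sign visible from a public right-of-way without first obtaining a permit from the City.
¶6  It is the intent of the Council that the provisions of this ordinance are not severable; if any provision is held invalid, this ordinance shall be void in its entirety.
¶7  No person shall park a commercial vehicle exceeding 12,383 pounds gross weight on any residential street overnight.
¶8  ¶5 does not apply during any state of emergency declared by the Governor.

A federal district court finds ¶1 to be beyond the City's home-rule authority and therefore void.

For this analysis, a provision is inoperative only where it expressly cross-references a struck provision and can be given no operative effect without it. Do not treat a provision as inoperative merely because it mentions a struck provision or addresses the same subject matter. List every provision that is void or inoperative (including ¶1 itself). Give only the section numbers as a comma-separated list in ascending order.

1, 2, 3, 4, 5, 6, 7, 8

¶1 is struck. ¶2 merely fixes the civil penalty for violating ¶1; with ¶1 gone it has nothing to operate on and falls away. ¶6 provides that the ordinance is not severable, so the invalidity of any one provision voids the entire ordinance. No provision of the ordinance survives.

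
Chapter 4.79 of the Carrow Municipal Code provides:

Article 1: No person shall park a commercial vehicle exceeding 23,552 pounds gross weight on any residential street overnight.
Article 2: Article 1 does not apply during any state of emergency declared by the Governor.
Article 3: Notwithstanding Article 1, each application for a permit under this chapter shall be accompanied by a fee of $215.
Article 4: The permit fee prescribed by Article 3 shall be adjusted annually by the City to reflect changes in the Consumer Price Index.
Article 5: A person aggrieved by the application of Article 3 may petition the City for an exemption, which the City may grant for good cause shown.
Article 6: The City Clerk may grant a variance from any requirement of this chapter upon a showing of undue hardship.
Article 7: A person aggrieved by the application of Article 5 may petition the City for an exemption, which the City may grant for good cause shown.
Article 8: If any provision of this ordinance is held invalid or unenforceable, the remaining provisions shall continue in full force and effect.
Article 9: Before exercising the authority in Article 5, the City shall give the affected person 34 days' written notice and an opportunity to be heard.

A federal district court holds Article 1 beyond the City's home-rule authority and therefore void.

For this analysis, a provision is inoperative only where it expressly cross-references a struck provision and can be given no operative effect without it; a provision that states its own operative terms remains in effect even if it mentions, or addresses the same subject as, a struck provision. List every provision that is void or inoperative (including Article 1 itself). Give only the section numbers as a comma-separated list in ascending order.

1, 2

Article 1 is struck. Article 2 merely fixes the emergency suspension of Article 1; with Article 1 gone it has nothing to operate on and falls away. Article 3 mentions Article 1 but its own obligation stands independently of Article 1, so Article 3 is not affected. Article 8 is a severability clause and preserves every provision that can still be given independent effect. The provisions still in force are Article 3, Article 4, Article 5, Article 6, Article 7, Article 8, and Article 9.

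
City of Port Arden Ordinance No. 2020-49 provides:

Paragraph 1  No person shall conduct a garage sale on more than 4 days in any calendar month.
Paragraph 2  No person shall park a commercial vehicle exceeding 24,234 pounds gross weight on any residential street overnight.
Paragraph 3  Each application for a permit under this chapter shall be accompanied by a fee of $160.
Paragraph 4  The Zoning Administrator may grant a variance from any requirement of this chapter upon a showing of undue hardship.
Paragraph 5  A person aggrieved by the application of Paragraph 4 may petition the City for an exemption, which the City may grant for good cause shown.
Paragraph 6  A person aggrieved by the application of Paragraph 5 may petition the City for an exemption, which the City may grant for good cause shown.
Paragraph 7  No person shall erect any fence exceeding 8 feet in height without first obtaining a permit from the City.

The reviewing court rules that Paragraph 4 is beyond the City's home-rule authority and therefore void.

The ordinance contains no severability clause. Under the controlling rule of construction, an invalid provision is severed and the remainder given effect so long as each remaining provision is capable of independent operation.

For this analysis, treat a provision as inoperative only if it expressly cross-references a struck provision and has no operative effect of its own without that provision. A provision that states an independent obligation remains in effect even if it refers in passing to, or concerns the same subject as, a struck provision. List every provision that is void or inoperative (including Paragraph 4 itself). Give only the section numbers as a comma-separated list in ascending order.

Paragraph 4 is struck. The only function of Paragraph 5 is the exemption procedure for Paragraph 4, so it cannot stand once Paragraph 4 is removed. The only function of Paragraph 6 is the exemption procedure for Paragraph 5, so it cannot stand once Paragraph 5 is removed. Under the stated default rule, only provisions that cannot operate independently fall away; the rest are enforced. The provisions still in force are Paragraph 1, Paragraph 2, Paragraph 3, and Paragraph 7.

4, 5, 6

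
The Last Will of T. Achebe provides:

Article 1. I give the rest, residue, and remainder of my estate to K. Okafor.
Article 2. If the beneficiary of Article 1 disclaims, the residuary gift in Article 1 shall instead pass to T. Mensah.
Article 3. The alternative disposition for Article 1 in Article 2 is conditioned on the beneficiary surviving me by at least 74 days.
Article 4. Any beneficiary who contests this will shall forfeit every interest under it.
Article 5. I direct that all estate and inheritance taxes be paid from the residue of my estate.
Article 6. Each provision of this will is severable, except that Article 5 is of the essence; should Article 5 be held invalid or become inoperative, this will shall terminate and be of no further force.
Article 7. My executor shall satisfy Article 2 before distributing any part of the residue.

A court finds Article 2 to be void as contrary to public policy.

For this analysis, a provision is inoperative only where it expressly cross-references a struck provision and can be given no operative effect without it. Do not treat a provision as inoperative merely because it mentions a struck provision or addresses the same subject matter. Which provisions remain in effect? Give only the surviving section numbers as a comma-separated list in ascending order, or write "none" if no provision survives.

1, 4, 5, 6

Article 2 is struck. Article 3 has no operative effect of its own apart from Article 2 and is therefore inoperative. Article 7 merely fixes the priority direction for Article 2; with Article 2 gone it has nothing to operate on and falls away. Article 6 makes Article 5 an essential term, but Article 5 is unaffected, so the severability proviso in Article 6 preserves the remaining provisions. Article 1, Article 4, Article 5, and Article 6 remain in effect.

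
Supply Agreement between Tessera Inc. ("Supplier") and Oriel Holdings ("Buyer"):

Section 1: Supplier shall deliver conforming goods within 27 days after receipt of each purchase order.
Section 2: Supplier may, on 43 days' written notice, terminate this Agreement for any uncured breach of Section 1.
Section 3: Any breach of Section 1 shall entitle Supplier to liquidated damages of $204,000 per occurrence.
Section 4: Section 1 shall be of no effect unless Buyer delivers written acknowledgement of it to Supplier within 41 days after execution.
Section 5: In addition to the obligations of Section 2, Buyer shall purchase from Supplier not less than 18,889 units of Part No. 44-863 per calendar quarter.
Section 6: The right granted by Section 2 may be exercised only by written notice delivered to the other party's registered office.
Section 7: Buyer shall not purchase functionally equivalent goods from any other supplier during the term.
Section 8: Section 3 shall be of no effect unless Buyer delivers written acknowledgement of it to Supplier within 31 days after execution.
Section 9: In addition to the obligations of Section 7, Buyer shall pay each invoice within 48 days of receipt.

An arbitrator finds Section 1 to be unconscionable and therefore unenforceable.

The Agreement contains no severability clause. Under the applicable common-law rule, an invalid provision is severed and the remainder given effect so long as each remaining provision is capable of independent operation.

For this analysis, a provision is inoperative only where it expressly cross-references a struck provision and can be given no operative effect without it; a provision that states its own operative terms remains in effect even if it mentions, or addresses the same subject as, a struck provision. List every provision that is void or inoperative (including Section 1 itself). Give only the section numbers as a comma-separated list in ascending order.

1, 2, 3, 4, 6, 8

Section 1 is struck. The only function of Section 2 is the termination right for breach of Section 1, so it cannot stand once Section 1 is removed. Section 3 operates only by reference to Section 1, so it falls with Section 1. Section 4 merely fixes the acknowledgement condition for Section 1; with Section 1 gone it has nothing to operate on and falls away. Section 6 merely fixes the notice requirement for Section 2; with Section 2 gone it has nothing to operate on and falls away. Section 8 merely fixes the acknowledgement condition for Section 3; with Section 3 gone it has nothing to operate on and falls away. Although Section 5 refers to Section 2, its operative terms do not depend on Section 2, so it remains in effect. Under the stated default rule, only provisions that cannot operate independently fall away; the rest are enforced. That leaves Section 5, Section 7, and Section 9 in effect.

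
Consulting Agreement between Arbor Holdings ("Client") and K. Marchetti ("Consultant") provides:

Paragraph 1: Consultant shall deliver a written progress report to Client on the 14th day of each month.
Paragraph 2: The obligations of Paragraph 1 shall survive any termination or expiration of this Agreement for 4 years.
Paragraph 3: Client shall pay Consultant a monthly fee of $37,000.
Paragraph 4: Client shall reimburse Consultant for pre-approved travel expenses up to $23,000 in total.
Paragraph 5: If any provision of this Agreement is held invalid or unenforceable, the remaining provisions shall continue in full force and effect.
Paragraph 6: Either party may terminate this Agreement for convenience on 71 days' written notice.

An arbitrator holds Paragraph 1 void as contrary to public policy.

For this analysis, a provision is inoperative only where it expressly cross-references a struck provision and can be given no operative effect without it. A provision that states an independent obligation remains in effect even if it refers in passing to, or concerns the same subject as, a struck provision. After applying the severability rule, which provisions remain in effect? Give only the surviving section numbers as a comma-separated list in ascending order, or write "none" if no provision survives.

3, 4, 5, 6

Paragraph 1 is struck. Paragraph 2 has no operative effect of its own apart from Paragraph 1 and is therefore inoperative. Paragraph 5 is a severability clause and preserves every provision that can still be given independent effect. That leaves Paragraph 3, Paragraph 4, Paragraph 5, and Paragraph 6 in effect.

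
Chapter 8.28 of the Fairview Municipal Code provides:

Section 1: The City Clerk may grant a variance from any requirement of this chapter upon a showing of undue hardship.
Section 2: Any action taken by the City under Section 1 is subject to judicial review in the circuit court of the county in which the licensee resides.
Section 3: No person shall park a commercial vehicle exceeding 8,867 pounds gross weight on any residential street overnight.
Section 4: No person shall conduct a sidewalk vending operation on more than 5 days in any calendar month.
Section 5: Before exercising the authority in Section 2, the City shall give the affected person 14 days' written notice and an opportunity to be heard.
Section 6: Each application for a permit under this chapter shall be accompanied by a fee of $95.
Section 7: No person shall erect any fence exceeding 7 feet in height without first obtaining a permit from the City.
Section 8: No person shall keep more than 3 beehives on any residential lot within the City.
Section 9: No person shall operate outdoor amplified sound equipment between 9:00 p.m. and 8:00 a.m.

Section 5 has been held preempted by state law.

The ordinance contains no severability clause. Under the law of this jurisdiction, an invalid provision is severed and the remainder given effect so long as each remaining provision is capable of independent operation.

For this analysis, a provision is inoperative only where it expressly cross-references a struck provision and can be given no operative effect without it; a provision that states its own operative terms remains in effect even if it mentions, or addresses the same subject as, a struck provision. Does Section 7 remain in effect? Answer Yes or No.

Section 5 is struck. Nothing else in the ordinance is defined by reference to Section 5. Under the stated default rule, only provisions that cannot operate independently fall away; the rest are enforced. That leaves Section 1, Section 2, Section 3, Section 4, Section 6, Section 7, Section 8, and Section 9 in effect. Section 7 is among the surviving provisions, so the answer is yes.

Yes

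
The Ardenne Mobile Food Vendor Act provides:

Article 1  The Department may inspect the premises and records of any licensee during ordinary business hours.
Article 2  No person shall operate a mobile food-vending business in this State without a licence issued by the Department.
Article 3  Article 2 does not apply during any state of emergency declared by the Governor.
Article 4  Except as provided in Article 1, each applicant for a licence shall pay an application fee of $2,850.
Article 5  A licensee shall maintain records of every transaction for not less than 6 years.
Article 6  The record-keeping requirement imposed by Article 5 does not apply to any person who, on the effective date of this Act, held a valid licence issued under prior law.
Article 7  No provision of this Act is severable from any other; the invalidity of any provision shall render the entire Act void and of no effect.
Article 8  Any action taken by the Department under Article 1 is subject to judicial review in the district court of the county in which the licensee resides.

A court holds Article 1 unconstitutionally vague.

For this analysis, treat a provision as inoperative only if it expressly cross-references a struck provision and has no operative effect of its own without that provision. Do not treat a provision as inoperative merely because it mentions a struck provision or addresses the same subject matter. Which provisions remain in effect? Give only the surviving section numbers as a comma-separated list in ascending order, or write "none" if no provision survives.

Article 1 is struck. Article 8 merely fixes the judicial-review right for Article 1; with Article 1 gone it has nothing to operate on and falls away. Article 7 provides that the Act is not severable, so the invalidity of any one provision voids the entire Act. No provision of the Act survives.

none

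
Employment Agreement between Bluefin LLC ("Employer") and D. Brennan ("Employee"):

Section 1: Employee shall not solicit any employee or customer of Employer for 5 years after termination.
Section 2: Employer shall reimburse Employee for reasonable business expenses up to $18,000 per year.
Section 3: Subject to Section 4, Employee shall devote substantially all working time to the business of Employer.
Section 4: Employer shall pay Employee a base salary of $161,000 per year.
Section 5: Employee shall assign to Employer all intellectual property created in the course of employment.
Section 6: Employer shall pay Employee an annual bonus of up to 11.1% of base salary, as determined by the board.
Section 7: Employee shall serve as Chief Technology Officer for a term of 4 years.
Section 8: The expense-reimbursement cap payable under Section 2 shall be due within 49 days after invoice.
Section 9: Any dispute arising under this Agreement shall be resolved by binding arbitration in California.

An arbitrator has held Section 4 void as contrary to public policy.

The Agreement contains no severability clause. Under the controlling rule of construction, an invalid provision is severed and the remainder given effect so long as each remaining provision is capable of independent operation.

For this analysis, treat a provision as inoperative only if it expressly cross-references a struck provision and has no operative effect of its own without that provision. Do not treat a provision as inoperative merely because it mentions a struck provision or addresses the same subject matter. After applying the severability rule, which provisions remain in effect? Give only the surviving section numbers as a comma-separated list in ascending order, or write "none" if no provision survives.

Section 4 is struck. Section 3 mentions Section 4 but its own obligation stands independently of Section 4, so Section 3 is not affected. No other provision's operative terms depend on Section 4. With no severability clause, the stated default rule severs what cannot stand and enforces each remaining provision that can operate on its own. Section 1, Section 2, Section 3, Section 5, Section 6, Section 7, Section 8, and Section 9 remain in effect.

1, 2, 3, 5, 6, 7, 8, 9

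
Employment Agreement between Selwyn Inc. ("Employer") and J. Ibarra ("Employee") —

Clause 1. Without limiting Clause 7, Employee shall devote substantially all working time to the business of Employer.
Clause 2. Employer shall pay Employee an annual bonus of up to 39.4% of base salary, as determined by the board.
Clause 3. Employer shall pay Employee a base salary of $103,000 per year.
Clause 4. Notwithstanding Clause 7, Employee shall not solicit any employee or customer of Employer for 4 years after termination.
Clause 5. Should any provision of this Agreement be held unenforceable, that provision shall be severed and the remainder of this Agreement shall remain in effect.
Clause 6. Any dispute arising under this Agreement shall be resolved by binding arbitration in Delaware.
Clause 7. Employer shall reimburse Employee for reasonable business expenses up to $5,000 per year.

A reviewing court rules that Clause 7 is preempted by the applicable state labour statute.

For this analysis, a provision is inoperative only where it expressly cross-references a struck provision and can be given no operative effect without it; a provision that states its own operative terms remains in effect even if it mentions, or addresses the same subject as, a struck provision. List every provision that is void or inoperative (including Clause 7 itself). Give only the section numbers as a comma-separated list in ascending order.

Clause 7 is struck. Although Clause 1 refers to Clause 7, its operative terms do not depend on Clause 7, so it remains in effect. Clause 4 mentions Clause 7 but its own obligation stands independently of Clause 7, so Clause 4 is not affected. No other provision's operative terms depend on Clause 7. Clause 5 is a severability clause and preserves every provision that can still be given independent effect. That leaves Clause 1, Clause 2, Clause 3, Clause 4, Clause 5, and Clause 6 in effect.

7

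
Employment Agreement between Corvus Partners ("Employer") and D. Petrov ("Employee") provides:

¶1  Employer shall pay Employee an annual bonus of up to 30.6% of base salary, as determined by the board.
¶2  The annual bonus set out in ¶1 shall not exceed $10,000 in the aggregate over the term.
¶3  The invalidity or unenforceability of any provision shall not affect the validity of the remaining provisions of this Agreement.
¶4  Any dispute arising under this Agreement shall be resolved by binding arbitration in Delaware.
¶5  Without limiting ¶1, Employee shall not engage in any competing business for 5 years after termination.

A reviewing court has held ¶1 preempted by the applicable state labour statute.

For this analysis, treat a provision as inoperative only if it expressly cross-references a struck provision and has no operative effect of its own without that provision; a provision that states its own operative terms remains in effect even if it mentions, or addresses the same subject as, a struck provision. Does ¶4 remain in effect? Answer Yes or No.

¶1 is struck. The whole of ¶2 is the aggregate cap on the annual bonus, defined by reference to ¶1, so ¶2 cannot stand once ¶1 is removed. Although ¶5 refers to ¶1, its operative terms do not depend on ¶1, so it remains in effect. Under the severability clause in ¶3, the remaining provisions continue in force. That leaves ¶3, ¶4, and ¶5 in effect. ¶4 is among the surviving provisions, so the answer is yes.

Yes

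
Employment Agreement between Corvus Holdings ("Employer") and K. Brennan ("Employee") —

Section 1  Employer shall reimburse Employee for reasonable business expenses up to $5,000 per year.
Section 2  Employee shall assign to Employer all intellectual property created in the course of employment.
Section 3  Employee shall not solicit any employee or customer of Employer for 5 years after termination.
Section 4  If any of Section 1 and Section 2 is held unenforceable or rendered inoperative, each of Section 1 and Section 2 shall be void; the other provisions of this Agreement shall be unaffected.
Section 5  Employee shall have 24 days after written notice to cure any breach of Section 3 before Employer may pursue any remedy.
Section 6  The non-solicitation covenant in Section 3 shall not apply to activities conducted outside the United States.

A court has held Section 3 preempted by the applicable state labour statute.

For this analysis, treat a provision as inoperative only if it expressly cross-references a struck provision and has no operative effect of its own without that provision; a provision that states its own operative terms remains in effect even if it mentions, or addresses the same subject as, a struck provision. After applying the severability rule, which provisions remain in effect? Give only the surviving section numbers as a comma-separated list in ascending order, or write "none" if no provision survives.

Section 3 is struck. Section 5 has no operative effect of its own apart from Section 3 and is therefore inoperative. Section 6 does nothing except set the carve-out from the non-solicitation covenant by reference to Section 3; with Section 3 gone it has no independent effect and is inoperative. Section 4 ties Section 1 and Section 2 together, but none of those is affected here; the remaining provisions continue in force under Section 4. The provisions still in force are Section 1, Section 2, and Section 4.

1, 2, 4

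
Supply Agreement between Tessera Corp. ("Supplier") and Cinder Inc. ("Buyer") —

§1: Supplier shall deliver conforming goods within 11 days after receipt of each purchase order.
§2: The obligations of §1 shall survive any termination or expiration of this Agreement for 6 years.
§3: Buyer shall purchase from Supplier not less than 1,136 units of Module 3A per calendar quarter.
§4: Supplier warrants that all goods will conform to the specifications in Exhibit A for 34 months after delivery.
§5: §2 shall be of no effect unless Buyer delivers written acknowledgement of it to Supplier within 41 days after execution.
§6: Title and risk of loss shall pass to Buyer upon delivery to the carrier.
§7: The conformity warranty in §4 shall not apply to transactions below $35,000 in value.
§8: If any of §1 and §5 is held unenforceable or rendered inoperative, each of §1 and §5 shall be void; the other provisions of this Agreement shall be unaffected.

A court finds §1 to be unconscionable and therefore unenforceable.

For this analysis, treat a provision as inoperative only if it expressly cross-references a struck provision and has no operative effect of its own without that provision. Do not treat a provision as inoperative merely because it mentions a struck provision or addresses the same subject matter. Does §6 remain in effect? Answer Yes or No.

Yes

§1 is struck. §2 merely fixes the survival period for §1; with §1 gone it has nothing to operate on and falls away. The only function of §5 is the acknowledgement condition for §2, so it cannot stand once §2 is removed. §8 declares §1 and §5 mutually dependent; since one of them has fallen, all of them are of no effect. The remainder continues in force under §8. That leaves §3, §4, §6, §7, and §8 in effect. §6 is among the surviving provisions, so the answer is yes.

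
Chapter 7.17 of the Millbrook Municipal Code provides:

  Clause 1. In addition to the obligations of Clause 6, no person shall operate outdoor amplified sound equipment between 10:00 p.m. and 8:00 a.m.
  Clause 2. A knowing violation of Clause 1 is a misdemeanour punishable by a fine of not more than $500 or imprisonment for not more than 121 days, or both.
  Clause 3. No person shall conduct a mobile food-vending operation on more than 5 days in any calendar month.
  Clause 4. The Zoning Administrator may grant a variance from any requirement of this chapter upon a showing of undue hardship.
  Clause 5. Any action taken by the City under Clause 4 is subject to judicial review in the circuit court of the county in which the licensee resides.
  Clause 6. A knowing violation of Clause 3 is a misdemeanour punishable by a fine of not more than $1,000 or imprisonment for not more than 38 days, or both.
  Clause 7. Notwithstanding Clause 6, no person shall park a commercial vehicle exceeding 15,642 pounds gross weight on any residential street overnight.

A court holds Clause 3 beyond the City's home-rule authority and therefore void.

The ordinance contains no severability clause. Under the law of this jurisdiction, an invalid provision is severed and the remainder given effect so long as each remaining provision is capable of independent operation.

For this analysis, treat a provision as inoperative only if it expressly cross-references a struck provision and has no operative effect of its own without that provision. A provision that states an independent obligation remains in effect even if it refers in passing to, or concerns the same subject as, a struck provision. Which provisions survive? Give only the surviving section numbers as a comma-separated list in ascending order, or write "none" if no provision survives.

1, 2, 4, 5, 7

Clause 3 is struck. Clause 6 merely fixes the criminal penalty for violating Clause 3; with Clause 3 gone it has nothing to operate on and falls away. Although Clause 7 refers to Clause 6, its operative terms do not depend on Clause 6, so it remains in effect. Although Clause 1 refers to Clause 6, its operative terms do not depend on Clause 6, so it remains in effect. Under the stated default rule, only provisions that cannot operate independently fall away; the rest are enforced. The provisions still in force are Clause 1, Clause 2, Clause 4, Clause 5, and Clause 7.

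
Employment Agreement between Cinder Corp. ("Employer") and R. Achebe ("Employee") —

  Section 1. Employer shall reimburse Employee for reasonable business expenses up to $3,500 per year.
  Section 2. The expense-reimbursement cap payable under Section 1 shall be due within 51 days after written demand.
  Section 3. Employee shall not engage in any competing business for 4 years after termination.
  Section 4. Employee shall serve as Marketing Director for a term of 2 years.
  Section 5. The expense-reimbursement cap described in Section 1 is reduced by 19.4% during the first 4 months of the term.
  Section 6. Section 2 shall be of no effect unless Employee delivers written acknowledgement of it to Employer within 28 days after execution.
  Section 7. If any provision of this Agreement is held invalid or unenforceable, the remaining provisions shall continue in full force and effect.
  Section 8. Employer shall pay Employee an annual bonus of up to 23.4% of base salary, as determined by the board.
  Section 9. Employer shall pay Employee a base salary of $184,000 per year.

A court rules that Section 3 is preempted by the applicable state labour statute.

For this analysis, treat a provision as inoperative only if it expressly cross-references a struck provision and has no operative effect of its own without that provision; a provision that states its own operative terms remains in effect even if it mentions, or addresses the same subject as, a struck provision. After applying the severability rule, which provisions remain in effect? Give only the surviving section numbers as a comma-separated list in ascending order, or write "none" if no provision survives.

Section 3 is struck. No other provision's operative terms depend on Section 3. Under the severability clause in Section 7, the remaining provisions continue in force. Section 1, Section 2, Section 4, Section 5, Section 6, Section 7, Section 8, and Section 9 remain in effect.

1, 2, 4, 5, 6, 7, 8, 9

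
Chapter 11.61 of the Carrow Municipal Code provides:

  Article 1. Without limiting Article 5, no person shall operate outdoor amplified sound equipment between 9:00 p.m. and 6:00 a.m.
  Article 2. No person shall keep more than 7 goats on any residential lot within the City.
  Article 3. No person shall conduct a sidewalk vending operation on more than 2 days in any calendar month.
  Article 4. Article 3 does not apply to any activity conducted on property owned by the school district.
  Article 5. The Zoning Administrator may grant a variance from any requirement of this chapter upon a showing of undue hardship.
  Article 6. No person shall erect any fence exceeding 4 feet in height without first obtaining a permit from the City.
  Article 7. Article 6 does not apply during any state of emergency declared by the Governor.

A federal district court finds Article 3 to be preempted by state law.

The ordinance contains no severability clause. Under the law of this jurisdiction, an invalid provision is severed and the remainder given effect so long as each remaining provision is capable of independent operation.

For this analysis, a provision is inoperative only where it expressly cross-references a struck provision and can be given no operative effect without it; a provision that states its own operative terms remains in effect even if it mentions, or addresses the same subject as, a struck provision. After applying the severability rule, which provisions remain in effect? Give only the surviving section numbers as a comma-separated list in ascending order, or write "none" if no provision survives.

Article 3 is struck. The only function of Article 4 is the public-property exemption from Article 3, so it cannot stand once Article 3 is removed. Under the stated default rule, only provisions that cannot operate independently fall away; the rest are enforced. That leaves Article 1, Article 2, Article 5, Article 6, and Article 7 in effect.

1, 2, 5, 6, 7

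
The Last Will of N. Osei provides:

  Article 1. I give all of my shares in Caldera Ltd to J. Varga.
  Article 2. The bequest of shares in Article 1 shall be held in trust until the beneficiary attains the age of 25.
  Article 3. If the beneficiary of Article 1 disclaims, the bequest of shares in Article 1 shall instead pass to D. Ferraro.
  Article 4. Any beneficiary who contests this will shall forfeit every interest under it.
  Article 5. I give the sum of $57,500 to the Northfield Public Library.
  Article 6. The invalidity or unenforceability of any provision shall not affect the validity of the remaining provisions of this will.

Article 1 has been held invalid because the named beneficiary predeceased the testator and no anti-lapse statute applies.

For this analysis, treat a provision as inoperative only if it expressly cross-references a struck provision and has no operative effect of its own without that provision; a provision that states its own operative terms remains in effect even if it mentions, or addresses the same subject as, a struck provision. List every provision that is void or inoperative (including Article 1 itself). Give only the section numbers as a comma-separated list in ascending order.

Article 1 is struck. The only function of Article 2 is the trust for Article 1, so it cannot stand once Article 1 is removed. Article 3 merely fixes the alternative disposition for Article 1; with Article 1 gone it has nothing to operate on and falls away. Under the severability clause in Article 6, the remaining provisions continue in force. That leaves Article 4, Article 5, and Article 6 in effect.

1, 2, 3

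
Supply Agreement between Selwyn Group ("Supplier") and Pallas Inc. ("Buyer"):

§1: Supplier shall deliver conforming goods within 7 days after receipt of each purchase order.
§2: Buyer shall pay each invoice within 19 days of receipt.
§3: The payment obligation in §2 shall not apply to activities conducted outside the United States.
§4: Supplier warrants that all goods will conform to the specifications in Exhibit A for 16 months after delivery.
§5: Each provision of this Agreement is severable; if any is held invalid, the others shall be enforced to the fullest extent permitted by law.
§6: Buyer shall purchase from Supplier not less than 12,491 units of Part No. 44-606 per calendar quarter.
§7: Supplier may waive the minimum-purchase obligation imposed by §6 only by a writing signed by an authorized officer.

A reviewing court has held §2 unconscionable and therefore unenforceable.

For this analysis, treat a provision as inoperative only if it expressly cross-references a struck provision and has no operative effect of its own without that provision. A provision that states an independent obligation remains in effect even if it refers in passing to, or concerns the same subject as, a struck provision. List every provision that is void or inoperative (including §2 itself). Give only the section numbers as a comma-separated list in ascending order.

2, 3

§2 is struck. §3 operates only by reference to §2, so it falls with §2. Under the severability clause in §5, the remaining provisions continue in force. §1, §4, §5, §6, and §7 remain in effect.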